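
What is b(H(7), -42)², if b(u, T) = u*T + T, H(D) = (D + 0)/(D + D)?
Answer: 3969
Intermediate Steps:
H(D) = ½ (H(D) = D/((2*D)) = D*(1/(2*D)) = ½)
b(u, T) = T + T*u (b(u, T) = T*u + T = T + T*u)
b(H(7), -42)² = (-42*(1 + ½))² = (-42*3/2)² = (-63)² = 3969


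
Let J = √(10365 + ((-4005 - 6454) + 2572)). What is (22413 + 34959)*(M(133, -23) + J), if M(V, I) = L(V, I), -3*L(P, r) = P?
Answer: -2543492 + 57372*√2478 ≈ 3.1246e+5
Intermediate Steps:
L(P, r) = -P/3
M(V, I) = -V/3
J = √2478 (J = √(10365 + (-10459 + 2572)) = √(10365 - 7887) = √2478 ≈ 49.780)
(22413 + 34959)*(M(133, -23) + J) = (22413 + 34959)*(-⅓*133 + √2478) = 57372*(-133/3 + √2478) = -2543492 + 57372*√2478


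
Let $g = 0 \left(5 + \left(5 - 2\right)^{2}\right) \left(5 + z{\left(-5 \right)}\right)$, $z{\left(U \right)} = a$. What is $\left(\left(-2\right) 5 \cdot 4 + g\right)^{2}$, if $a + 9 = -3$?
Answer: $1600$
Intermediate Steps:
$a = -12$ ($a = -9 - 3 = -12$)
$z{\left(U \right)} = -12$
$g = 0$ ($g = 0 \left(5 + \left(5 - 2\right)^{2}\right) \left(5 - 12\right) = 0 \left(5 + 3^{2}\right) \left(-7\right) = 0 \left(5 + 9\right) \left(-7\right) = 0 \cdot 14 \left(-7\right) = 0 \left(-7\right) = 0$)
$\left(\left(-2\right) 5 \cdot 4 + g\right)^{2} = \left(\left(-2\right) 5 \cdot 4 + 0\right)^{2} = \left(\left(-10\right) 4 + 0\right)^{2} = \left(-40 + 0\right)^{2} = \left(-40\right)^{2} = 1600$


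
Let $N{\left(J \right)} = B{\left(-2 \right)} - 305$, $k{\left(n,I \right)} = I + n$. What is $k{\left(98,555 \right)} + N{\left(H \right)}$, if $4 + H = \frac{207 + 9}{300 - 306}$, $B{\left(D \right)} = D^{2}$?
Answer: $352$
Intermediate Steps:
$H = -40$ ($H = -4 + \frac{207 + 9}{300 - 306} = -4 + \frac{216}{-6} = -4 + 216 \left(- \frac{1}{6}\right) = -4 - 36 = -40$)
$N{\left(J \right)} = -301$ ($N{\left(J \right)} = \left(-2\right)^{2} - 305 = 4 - 305 = -301$)
$k{\left(98,555 \right)} + N{\left(H \right)} = \left(555 + 98\right) - 301 = 653 - 301 = 352$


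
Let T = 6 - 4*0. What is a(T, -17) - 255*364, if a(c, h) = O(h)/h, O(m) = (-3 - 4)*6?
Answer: -1577898/17 ≈ -92818.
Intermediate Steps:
T = 6 (T = 6 + 0 = 6)
O(m) = -42 (O(m) = -7*6 = -42)
a(c, h) = -42/h
a(T, -17) - 255*364 = -42/(-17) - 255*364 = -42*(-1/17) - 92820 = 42/17 - 92820 = -1577898/17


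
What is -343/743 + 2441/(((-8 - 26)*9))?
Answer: -1918621/227358 ≈ -8.4388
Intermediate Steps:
-343/743 + 2441/(((-8 - 26)*9)) = -343*1/743 + 2441/((-34*9)) = -343/743 + 2441/(-306) = -343/743 + 2441*(-1/306) = -343/743 - 2441/306 = -1918621/227358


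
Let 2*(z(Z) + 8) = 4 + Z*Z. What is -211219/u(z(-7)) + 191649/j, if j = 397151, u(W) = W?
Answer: -167764583125/14694587 ≈ -11417.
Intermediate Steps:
z(Z) = -6 + Z²/2 (z(Z) = -8 + (4 + Z*Z)/2 = -8 + (4 + Z²)/2 = -8 + (2 + Z²/2) = -6 + Z²/2)
-211219/u(z(-7)) + 191649/j = -211219/(-6 + (½)*(-7)²) + 191649/397151 = -211219/(-6 + (½)*49) + 191649*(1/397151) = -211219/(-6 + 49/2) + 191649/397151 = -211219/37/2 + 191649/397151 = -211219*2/37 + 191649/397151 = -422438/37 + 191649/397151 = -167764583125/14694587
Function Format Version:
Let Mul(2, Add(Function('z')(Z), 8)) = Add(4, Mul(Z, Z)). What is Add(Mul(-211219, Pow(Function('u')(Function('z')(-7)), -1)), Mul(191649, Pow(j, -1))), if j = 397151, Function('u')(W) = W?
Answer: Rational(-167764583125, 14694587) ≈ -11417.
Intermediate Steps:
Function('z')(Z) = Add(-6, Mul(Rational(1, 2), Pow(Z, 2))) (Function('z')(Z) = Add(-8, Mul(Rational(1, 2), Add(4, Mul(Z, Z)))) = Add(-8, Mul(Rational(1, 2), Add(4, Pow(Z, 2)))) = Add(-8, Add(2, Mul(Rational(1, 2), Pow(Z, 2)))) = Add(-6, Mul(Rational(1, 2), Pow(Z, 2))))
Add(Mul(-211219, Pow(Function('u')(Function('z')(-7)), -1)), Mul(191649, Pow(j, -1))) = Add(Mul(-211219, Pow(Add(-6, Mul(Rational(1, 2), Pow(-7, 2))), -1)), Mul(191649, Pow(397151, -1))) = Add(Mul(-211219, Pow(Add(-6, Mul(Rational(1, 2), 49)), -1)), Mul(191649, Rational(1, 397151))) = Add(Mul(-211219, Pow(Add(-6, Rational(49, 2)), -1)), Rational(191649, 397151)) = Add(Mul(-211219, Pow(Rational(37, 2), -1)), Rational(191649, 397151)) = Add(Mul(-211219, Rational(2, 37)), Rational(191649, 397151)) = Add(Rational(-422438, 37), Rational(191649, 397151)) = Rational(-167764583125, 14694587)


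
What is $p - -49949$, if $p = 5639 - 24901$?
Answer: $30687$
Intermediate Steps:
$p = -19262$ ($p = 5639 - 24901 = -19262$)
$p - -49949 = -19262 - -49949 = -19262 + 49949 = 30687$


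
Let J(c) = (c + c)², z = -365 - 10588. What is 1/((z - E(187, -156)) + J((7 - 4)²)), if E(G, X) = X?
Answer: -1/10473 ≈ -9.5484e-5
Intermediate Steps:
z = -10953
J(c) = 4*c² (J(c) = (2*c)² = 4*c²)
1/((z - E(187, -156)) + J((7 - 4)²)) = 1/((-10953 - 1*(-156)) + 4*((7 - 4)²)²) = 1/((-10953 + 156) + 4*(3²)²) = 1/(-10797 + 4*9²) = 1/(-10797 + 4*81) = 1/(-10797 + 324) = 1/(-10473) = -1/10473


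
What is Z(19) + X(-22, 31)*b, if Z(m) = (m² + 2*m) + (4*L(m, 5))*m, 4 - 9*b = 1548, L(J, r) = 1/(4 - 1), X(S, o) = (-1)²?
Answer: 2275/9 ≈ 252.78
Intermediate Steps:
X(S, o) = 1
L(J, r) = ⅓ (L(J, r) = 1/3 = ⅓)
b = -1544/9 (b = 4/9 - ⅑*1548 = 4/9 - 172 = -1544/9 ≈ -171.56)
Z(m) = m² + 10*m/3 (Z(m) = (m² + 2*m) + (4*(⅓))*m = (m² + 2*m) + 4*m/3 = m² + 10*m/3)
Z(19) + X(-22, 31)*b = (⅓)*19*(10 + 3*19) + 1*(-1544/9) = (⅓)*19*(10 + 57) - 1544/9 = (⅓)*19*67 - 1544/9 = 1273/3 - 1544/9 = 2275/9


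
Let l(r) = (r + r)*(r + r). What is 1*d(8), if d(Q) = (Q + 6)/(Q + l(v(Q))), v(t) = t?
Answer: 7/132 ≈ 0.053030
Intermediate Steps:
l(r) = 4*r² (l(r) = (2*r)*(2*r) = 4*r²)
d(Q) = (6 + Q)/(Q + 4*Q²) (d(Q) = (Q + 6)/(Q + 4*Q²) = (6 + Q)/(Q + 4*Q²))
1*d(8) = 1*((6 + 8)/(8*(1 + 4*8))) = 1*((⅛)*14/(1 + 32)) = 1*((⅛)*14/33) = 1*((⅛)*(1/33)*14) = 1*(7/132) = 7/132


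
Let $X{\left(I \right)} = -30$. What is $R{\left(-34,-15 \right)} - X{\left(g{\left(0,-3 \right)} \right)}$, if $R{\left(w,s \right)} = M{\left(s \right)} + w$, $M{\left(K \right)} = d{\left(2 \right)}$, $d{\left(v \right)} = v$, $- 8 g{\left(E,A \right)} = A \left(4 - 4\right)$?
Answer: $-2$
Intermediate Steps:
$g{\left(E,A \right)} = 0$ ($g{\left(E,A \right)} = - \frac{A \left(4 - 4\right)}{8} = - \frac{A 0}{8} = \left(- \frac{1}{8}\right) 0 = 0$)
$M{\left(K \right)} = 2$
$R{\left(w,s \right)} = 2 + w$
$R{\left(-34,-15 \right)} - X{\left(g{\left(0,-3 \right)} \right)} = \left(2 - 34\right) - -30 = -32 + 30 = -2$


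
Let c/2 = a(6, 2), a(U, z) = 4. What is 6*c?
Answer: 48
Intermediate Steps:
c = 8 (c = 2*4 = 8)
6*c = 6*8 = 48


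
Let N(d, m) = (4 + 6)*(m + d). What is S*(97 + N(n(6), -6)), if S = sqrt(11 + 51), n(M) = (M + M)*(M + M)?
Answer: 1477*sqrt(62) ≈ 11630.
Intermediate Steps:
n(M) = 4*M**2 (n(M) = (2*M)*(2*M) = 4*M**2)
S = sqrt(62) ≈ 7.8740
N(d, m) = 10*d + 10*m (N(d, m) = 10*(d + m) = 10*d + 10*m)
S*(97 + N(n(6), -6)) = sqrt(62)*(97 + (10*(4*6**2) + 10*(-6))) = sqrt(62)*(97 + (10*(4*36) - 60)) = sqrt(62)*(97 + (10*144 - 60)) = sqrt(62)*(97 + (1440 - 60)) = sqrt(62)*(97 + 1380) = sqrt(62)*1477 = 1477*sqrt(62)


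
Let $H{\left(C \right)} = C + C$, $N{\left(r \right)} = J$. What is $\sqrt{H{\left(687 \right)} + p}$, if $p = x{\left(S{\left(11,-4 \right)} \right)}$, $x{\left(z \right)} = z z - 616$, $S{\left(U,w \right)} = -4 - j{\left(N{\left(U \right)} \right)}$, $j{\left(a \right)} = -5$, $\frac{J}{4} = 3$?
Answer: $\sqrt{759} \approx 27.55$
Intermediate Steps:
$J = 12$ ($J = 4 \cdot 3 = 12$)
$N{\left(r \right)} = 12$
$S{\left(U,w \right)} = 1$ ($S{\left(U,w \right)} = -4 - -5 = -4 + 5 = 1$)
$H{\left(C \right)} = 2 C$
$x{\left(z \right)} = -616 + z^{2}$ ($x{\left(z \right)} = z^{2} - 616 = -616 + z^{2}$)
$p = -615$ ($p = -616 + 1^{2} = -616 + 1 = -615$)
$\sqrt{H{\left(687 \right)} + p} = \sqrt{2 \cdot 687 - 615} = \sqrt{1374 - 615} = \sqrt{759}$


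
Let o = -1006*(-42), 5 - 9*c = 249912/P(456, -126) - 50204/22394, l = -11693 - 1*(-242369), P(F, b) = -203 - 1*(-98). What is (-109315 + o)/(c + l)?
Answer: -78844963155/271514177371 ≈ -0.29039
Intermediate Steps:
P(F, b) = -105 (P(F, b) = -203 + 98 = -105)
l = 230676 (l = -11693 + 242369 = 230676)
c = 311864311/1175685 (c = 5/9 - (249912/(-105) - 50204/22394)/9 = 5/9 - (249912*(-1/105) - 50204*1/22394)/9 = 5/9 - (-83304/35 - 25102/11197)/9 = 5/9 - ⅑*(-933633458/391895) = 5/9 + 933633458/3527055 = 311864311/1175685 ≈ 265.26)
o = 42252
(-109315 + o)/(c + l) = (-109315 + 42252)/(311864311/1175685 + 230676) = -67063/271514177371/1175685 = -67063*1175685/271514177371 = -78844963155/271514177371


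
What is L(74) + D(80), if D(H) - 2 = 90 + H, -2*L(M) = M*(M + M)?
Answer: -5304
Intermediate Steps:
L(M) = -M**2 (L(M) = -M*(M + M)/2 = -M*2*M/2 = -M**2)
D(H) = 92 + H (D(H) = 2 + (90 + H) = 92 + H)
L(74) + D(80) = -1*74**2 + (92 + 80) = -1*5476 + 172 = -5476 + 172 = -5304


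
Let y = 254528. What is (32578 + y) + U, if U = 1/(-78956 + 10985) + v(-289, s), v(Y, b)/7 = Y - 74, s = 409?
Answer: 19342167614/67971 ≈ 2.8457e+5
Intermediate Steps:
v(Y, b) = -518 + 7*Y (v(Y, b) = 7*(Y - 74) = 7*(-74 + Y) = -518 + 7*Y)
U = -172714312/67971 (U = 1/(-78956 + 10985) + (-518 + 7*(-289)) = 1/(-67971) + (-518 - 2023) = -1/67971 - 2541 = -172714312/67971 ≈ -2541.0)
(32578 + y) + U = (32578 + 254528) - 172714312/67971 = 287106 - 172714312/67971 = 19342167614/67971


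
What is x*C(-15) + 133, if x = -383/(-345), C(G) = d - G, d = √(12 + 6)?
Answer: 3442/23 + 383*√2/115 ≈ 154.36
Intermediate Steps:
d = 3*√2 (d = √18 = 3*√2 ≈ 4.2426)
C(G) = -G + 3*√2 (C(G) = 3*√2 - G = -G + 3*√2)
x = 383/345 (x = -383*(-1/345) = 383/345 ≈ 1.1101)
x*C(-15) + 133 = 383*(-1*(-15) + 3*√2)/345 + 133 = 383*(15 + 3*√2)/345 + 133 = (383/23 + 383*√2/115) + 133 = 3442/23 + 383*√2/115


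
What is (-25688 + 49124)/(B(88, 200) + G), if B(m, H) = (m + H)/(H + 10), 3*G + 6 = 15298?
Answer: 615195/133841 ≈ 4.5965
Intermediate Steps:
G = 15292/3 (G = -2 + (⅓)*15298 = -2 + 15298/3 = 15292/3 ≈ 5097.3)
B(m, H) = (H + m)/(10 + H)
(-25688 + 49124)/(B(88, 200) + G) = (-25688 + 49124)/((200 + 88)/(10 + 200) + 15292/3) = 23436/(288/210 + 15292/3) = 23436/((1/210)*288 + 15292/3) = 23436/(48/35 + 15292/3) = 23436/(535364/105) = 23436*(105/535364) = 615195/133841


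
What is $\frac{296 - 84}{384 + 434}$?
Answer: $\frac{106}{409} \approx 0.25917$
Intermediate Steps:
$\frac{296 - 84}{384 + 434} = \frac{296 - 84}{818} = 212 \cdot \frac{1}{818} = \frac{106}{409}$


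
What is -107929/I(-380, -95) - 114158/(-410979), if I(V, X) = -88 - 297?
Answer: 44400503321/158226915 ≈ 280.61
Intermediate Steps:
I(V, X) = -385
-107929/I(-380, -95) - 114158/(-410979) = -107929/(-385) - 114158/(-410979) = -107929*(-1/385) - 114158*(-1/410979) = 107929/385 + 114158/410979 = 44400503321/158226915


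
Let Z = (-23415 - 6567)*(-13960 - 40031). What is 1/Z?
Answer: 1/1618758162 ≈ 6.1776e-10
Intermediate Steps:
Z = 1618758162 (Z = -29982*(-53991) = 1618758162)
1/Z = 1/1618758162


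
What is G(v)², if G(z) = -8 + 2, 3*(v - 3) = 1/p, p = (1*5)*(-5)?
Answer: 36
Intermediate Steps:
p = -25 (p = 5*(-5) = -25)
v = 224/75 (v = 3 + (⅓)/(-25) = 3 + (⅓)*(-1/25) = 3 - 1/75 = 224/75 ≈ 2.9867)
G(z) = -6
G(v)² = (-6)² = 36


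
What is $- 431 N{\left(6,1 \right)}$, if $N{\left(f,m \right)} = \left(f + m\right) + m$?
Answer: $-3448$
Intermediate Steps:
$N{\left(f,m \right)} = f + 2 m$
$- 431 N{\left(6,1 \right)} = - 431 \left(6 + 2 \cdot 1\right) = - 431 \left(6 + 2\right) = \left(-431\right) 8 = -3448$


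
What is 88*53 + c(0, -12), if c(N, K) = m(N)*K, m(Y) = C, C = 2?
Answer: 4640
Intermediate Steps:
m(Y) = 2
c(N, K) = 2*K
88*53 + c(0, -12) = 88*53 + 2*(-12) = 4664 - 24 = 4640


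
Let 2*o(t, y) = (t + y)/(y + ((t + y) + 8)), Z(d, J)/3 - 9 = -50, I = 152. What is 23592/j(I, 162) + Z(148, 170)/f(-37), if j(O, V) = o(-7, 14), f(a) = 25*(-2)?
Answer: 68417661/350 ≈ 1.9548e+5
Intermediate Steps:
f(a) = -50
Z(d, J) = -123 (Z(d, J) = 27 + 3*(-50) = 27 - 150 = -123)
o(t, y) = (t + y)/(2*(8 + t + 2*y)) (o(t, y) = ((t + y)/(y + ((t + y) + 8)))/2 = ((t + y)/(y + (8 + t + y)))/2 = ((t + y)/(8 + t + 2*y))/2 = (t + y)/(2*(8 + t + 2*y)))
j(O, V) = 7/58 (j(O, V) = (-7 + 14)/(2*(8 - 7 + 2*14)) = (1/2)*7/(8 - 7 + 28) = (1/2)*7/29 = (1/2)*(1/29)*7 = 7/58)
23592/j(I, 162) + Z(148, 170)/f(-37) = 23592/(7/58) - 123/(-50) = 23592*(58/7) - 123*(-1/50) = 1368336/7 + 123/50 = 68417661/350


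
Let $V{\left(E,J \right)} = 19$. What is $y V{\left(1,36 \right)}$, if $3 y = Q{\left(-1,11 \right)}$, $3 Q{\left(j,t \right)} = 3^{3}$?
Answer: $57$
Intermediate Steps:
$Q{\left(j,t \right)} = 9$ ($Q{\left(j,t \right)} = \frac{3^{3}}{3} = \frac{1}{3} \cdot 27 = 9$)
$y = 3$ ($y = \frac{1}{3} \cdot 9 = 3$)
$y V{\left(1,36 \right)} = 3 \cdot 19 = 57$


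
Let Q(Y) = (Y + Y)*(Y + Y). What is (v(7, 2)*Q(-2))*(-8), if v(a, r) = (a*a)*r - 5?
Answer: -11904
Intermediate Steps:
v(a, r) = -5 + r*a² (v(a, r) = a²*r - 5 = r*a² - 5 = -5 + r*a²)
Q(Y) = 4*Y² (Q(Y) = (2*Y)*(2*Y) = 4*Y²)
(v(7, 2)*Q(-2))*(-8) = ((-5 + 2*7²)*(4*(-2)²))*(-8) = ((-5 + 2*49)*(4*4))*(-8) = ((-5 + 98)*16)*(-8) = (93*16)*(-8) = 1488*(-8) = -11904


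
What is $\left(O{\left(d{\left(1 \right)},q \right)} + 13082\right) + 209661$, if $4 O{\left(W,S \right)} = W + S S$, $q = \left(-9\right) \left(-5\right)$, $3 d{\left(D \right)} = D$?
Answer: $\frac{669748}{3} \approx 2.2325 \cdot 10^{5}$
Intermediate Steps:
$d{\left(D \right)} = \frac{D}{3}$
$q = 45$
$O{\left(W,S \right)} = \frac{W}{4} + \frac{S^{2}}{4}$ ($O{\left(W,S \right)} = \frac{W + S S}{4} = \frac{W + S^{2}}{4} = \frac{W}{4} + \frac{S^{2}}{4}$)
$\left(O{\left(d{\left(1 \right)},q \right)} + 13082\right) + 209661 = \left(\left(\frac{\frac{1}{3} \cdot 1}{4} + \frac{45^{2}}{4}\right) + 13082\right) + 209661 = \left(\left(\frac{1}{4} \cdot \frac{1}{3} + \frac{1}{4} \cdot 2025\right) + 13082\right) + 209661 = \left(\left(\frac{1}{12} + \frac{2025}{4}\right) + 13082\right) + 209661 = \left(\frac{1519}{3} + 13082\right) + 209661 = \frac{40765}{3} + 209661 = \frac{669748}{3}$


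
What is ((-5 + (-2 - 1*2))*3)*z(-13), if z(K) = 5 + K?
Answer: 216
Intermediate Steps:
((-5 + (-2 - 1*2))*3)*z(-13) = ((-5 + (-2 - 1*2))*3)*(5 - 13) = ((-5 + (-2 - 2))*3)*(-8) = ((-5 - 4)*3)*(-8) = -9*3*(-8) = -27*(-8) = 216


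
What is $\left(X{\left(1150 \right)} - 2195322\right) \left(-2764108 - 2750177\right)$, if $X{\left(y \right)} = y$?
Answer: $12099289747020$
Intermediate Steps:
$\left(X{\left(1150 \right)} - 2195322\right) \left(-2764108 - 2750177\right) = \left(1150 - 2195322\right) \left(-2764108 - 2750177\right) = - 2194172 \left(-2764108 - 2750177\right) = \left(-2194172\right) \left(-5514285\right) = 12099289747020$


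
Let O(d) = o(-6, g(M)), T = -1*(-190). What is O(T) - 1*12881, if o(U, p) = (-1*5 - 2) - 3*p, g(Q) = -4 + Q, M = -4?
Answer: -12864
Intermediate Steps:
T = 190
o(U, p) = -7 - 3*p (o(U, p) = (-5 - 2) - 3*p = -7 - 3*p)
O(d) = 17 (O(d) = -7 - 3*(-4 - 4) = -7 - 3*(-8) = -7 + 24 = 17)
O(T) - 1*12881 = 17 - 1*12881 = 17 - 12881 = -12864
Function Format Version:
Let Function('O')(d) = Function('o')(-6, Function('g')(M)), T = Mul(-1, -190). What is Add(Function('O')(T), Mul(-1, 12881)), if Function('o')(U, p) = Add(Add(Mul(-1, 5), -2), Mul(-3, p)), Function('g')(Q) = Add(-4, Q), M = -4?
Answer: -12864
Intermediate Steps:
T = 190
Function('o')(U, p) = Add(-7, Mul(-3, p)) (Function('o')(U, p) = Add(Add(-5, -2), Mul(-3, p)) = Add(-7, Mul(-3, p)))
Function('O')(d) = 17 (Function('O')(d) = Add(-7, Mul(-3, Add(-4, -4))) = Add(-7, Mul(-3, -8)) = Add(-7, 24) = 17)
Add(Function('O')(T), Mul(-1, 12881)) = Add(17, Mul(-1, 12881)) = Add(17, -12881) = -12864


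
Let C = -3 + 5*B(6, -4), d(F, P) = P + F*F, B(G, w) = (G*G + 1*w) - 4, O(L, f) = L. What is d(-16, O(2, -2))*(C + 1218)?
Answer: 349590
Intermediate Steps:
B(G, w) = -4 + w + G² (B(G, w) = (G² + w) - 4 = (w + G²) - 4 = -4 + w + G²)
d(F, P) = P + F²
C = 137 (C = -3 + 5*(-4 - 4 + 6²) = -3 + 5*(-4 - 4 + 36) = -3 + 5*28 = -3 + 140 = 137)
d(-16, O(2, -2))*(C + 1218) = (2 + (-16)²)*(137 + 1218) = (2 + 256)*1355 = 258*1355 = 349590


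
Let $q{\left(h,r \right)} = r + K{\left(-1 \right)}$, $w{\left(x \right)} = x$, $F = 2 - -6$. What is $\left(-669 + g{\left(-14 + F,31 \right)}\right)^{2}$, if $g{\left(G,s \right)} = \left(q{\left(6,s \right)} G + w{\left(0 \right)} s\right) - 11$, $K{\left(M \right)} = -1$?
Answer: $739600$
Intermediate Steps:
$F = 8$ ($F = 2 + 6 = 8$)
$q{\left(h,r \right)} = -1 + r$ ($q{\left(h,r \right)} = r - 1 = -1 + r$)
$g{\left(G,s \right)} = -11 + G \left(-1 + s\right)$ ($g{\left(G,s \right)} = \left(\left(-1 + s\right) G + 0 s\right) - 11 = \left(G \left(-1 + s\right) + 0\right) - 11 = G \left(-1 + s\right) - 11 = -11 + G \left(-1 + s\right)$)
$\left(-669 + g{\left(-14 + F,31 \right)}\right)^{2} = \left(-669 + \left(-11 + \left(-14 + 8\right) \left(-1 + 31\right)\right)\right)^{2} = \left(-669 - 191\right)^{2} = \left(-860\right)^{2} = 739600$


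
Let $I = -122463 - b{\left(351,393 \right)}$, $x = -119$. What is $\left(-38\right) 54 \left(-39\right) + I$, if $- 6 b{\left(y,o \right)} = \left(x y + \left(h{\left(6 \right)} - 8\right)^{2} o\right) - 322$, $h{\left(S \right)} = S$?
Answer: $- \frac{295129}{6} \approx -49188.0$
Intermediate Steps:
$b{\left(y,o \right)} = \frac{161}{3} - \frac{2 o}{3} + \frac{119 y}{6}$ ($b{\left(y,o \right)} = - \frac{\left(- 119 y + \left(6 - 8\right)^{2} o\right) - 322}{6} = - \frac{\left(- 119 y + \left(-2\right)^{2} o\right) - 322}{6} = - \frac{\left(- 119 y + 4 o\right) - 322}{6} = - \frac{-322 - 119 y + 4 o}{6} = \frac{161}{3} - \frac{2 o}{3} + \frac{119 y}{6}$)
$I = - \frac{775297}{6}$ ($I = -122463 - \left(\frac{161}{3} - 262 + \frac{119}{6} \cdot 351\right) = -122463 - \left(\frac{161}{3} - 262 + \frac{13923}{2}\right) = -122463 - \frac{40519}{6} = - \frac{775297}{6} \approx -1.2922 \cdot 10^{5}$)
$\left(-38\right) 54 \left(-39\right) + I = \left(-38\right) 54 \left(-39\right) - \frac{775297}{6} = \left(-2052\right) \left(-39\right) - \frac{775297}{6} = 80028 - \frac{775297}{6} = - \frac{295129}{6}$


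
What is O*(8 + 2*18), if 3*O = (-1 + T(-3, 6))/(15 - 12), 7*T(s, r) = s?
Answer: -440/63 ≈ -6.9841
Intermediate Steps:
T(s, r) = s/7
O = -10/63 (O = ((-1 + (1/7)*(-3))/(15 - 12))/3 = ((-1 - 3/7)/3)/3 = (-10/7*1/3)/3 = (1/3)*(-10/21) = -10/63 ≈ -0.15873)
O*(8 + 2*18) = -10*(8 + 2*18)/63 = -10*(8 + 36)/63 = -10/63*44 = -440/63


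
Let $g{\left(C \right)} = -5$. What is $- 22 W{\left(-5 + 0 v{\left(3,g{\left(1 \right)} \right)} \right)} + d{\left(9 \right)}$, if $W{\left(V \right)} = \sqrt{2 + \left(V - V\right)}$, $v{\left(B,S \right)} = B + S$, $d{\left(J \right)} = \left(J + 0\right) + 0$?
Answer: $9 - 22 \sqrt{2} \approx -22.113$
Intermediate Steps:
$d{\left(J \right)} = J$ ($d{\left(J \right)} = J + 0 = J$)
$W{\left(V \right)} = \sqrt{2}$ ($W{\left(V \right)} = \sqrt{2 + 0} = \sqrt{2}$)
$- 22 W{\left(-5 + 0 v{\left(3,g{\left(1 \right)} \right)} \right)} + d{\left(9 \right)} = - 22 \sqrt{2} + 9 = 9 - 22 \sqrt{2}$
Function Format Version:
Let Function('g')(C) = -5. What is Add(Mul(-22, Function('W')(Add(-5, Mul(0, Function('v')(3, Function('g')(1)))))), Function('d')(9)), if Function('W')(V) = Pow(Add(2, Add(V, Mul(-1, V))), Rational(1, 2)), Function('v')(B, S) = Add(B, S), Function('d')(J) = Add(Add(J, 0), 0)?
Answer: Add(9, Mul(-22, Pow(2, Rational(1, 2)))) ≈ -22.113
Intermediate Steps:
Function('d')(J) = J (Function('d')(J) = Add(J, 0) = J)
Function('W')(V) = Pow(2, Rational(1, 2)) (Function('W')(V) = Pow(Add(2, 0), Rational(1, 2)) = Pow(2, Rational(1, 2)))
Add(Mul(-22, Function('W')(Add(-5, Mul(0, Function('v')(3, Function('g')(1)))))), Function('d')(9)) = Add(Mul(-22, Pow(2, Rational(1, 2))), 9) = Add(9, Mul(-22, Pow(2, Rational(1, 2))))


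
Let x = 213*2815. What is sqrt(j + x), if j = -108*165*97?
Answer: I*sqrt(1128945) ≈ 1062.5*I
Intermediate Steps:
j = -1728540 (j = -17820*97 = -1728540)
x = 599595
sqrt(j + x) = sqrt(-1728540 + 599595) = sqrt(-1128945) = I*sqrt(1128945)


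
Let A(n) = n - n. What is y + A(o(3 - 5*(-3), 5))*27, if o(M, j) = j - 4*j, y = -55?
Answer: -55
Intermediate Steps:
o(M, j) = -3*j
A(n) = 0
y + A(o(3 - 5*(-3), 5))*27 = -55 + 0*27 = -55 + 0 = -55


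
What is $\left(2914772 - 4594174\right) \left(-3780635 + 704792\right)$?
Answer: $5165576885886$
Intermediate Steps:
$\left(2914772 - 4594174\right) \left(-3780635 + 704792\right) = \left(-1679402\right) \left(-3075843\right) = 5165576885886$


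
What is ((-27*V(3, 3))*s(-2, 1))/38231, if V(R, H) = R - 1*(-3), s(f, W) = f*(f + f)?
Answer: -1296/38231 ≈ -0.033899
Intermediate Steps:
s(f, W) = 2*f² (s(f, W) = f*(2*f) = 2*f²)
V(R, H) = 3 + R (V(R, H) = R + 3 = 3 + R)
((-27*V(3, 3))*s(-2, 1))/38231 = ((-27*(3 + 3))*(2*(-2)²))/38231 = ((-27*6)*(2*4))*(1/38231) = -162*8*(1/38231) = -1296*1/38231 = -1296/38231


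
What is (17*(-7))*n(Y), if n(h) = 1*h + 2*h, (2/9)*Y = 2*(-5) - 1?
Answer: 35343/2 ≈ 17672.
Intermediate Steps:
Y = -99/2 (Y = 9*(2*(-5) - 1)/2 = 9*(-10 - 1)/2 = (9/2)*(-11) = -99/2 ≈ -49.500)
n(h) = 3*h (n(h) = h + 2*h = 3*h)
(17*(-7))*n(Y) = (17*(-7))*(3*(-99/2)) = -119*(-297/2) = 35343/2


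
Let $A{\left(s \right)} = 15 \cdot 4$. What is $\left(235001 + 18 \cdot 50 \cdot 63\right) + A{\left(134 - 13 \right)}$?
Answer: $291761$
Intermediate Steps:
$A{\left(s \right)} = 60$
$\left(235001 + 18 \cdot 50 \cdot 63\right) + A{\left(134 - 13 \right)} = \left(235001 + 18 \cdot 50 \cdot 63\right) + 60 = \left(235001 + 900 \cdot 63\right) + 60 = \left(235001 + 56700\right) + 60 = 291701 + 60 = 291761$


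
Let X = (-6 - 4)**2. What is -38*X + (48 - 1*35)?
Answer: -3787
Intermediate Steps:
X = 100 (X = (-10)**2 = 100)
-38*X + (48 - 1*35) = -38*100 + (48 - 1*35) = -3800 + (48 - 35) = -3800 + 13 = -3787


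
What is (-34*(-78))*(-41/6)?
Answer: -18122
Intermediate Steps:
(-34*(-78))*(-41/6) = 2652*(-41*⅙) = 2652*(-41/6) = -18122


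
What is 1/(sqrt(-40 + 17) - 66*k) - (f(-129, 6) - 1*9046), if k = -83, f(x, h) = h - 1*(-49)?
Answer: 269806491915/30008507 - I*sqrt(23)/30008507 ≈ 8991.0 - 1.5982e-7*I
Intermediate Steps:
f(x, h) = 49 + h (f(x, h) = h + 49 = 49 + h)
1/(sqrt(-40 + 17) - 66*k) - (f(-129, 6) - 1*9046) = 1/(sqrt(-40 + 17) - 66*(-83)) - ((49 + 6) - 1*9046) = 1/(sqrt(-23) + 5478) - (55 - 9046) = 1/(I*sqrt(23) + 5478) - 1*(-8991) = 1/(5478 + I*sqrt(23)) + 8991 = 8991 + 1/(5478 + I*sqrt(23))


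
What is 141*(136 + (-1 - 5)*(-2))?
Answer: 20868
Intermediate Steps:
141*(136 + (-1 - 5)*(-2)) = 141*(136 - 6*(-2)) = 141*(136 + 12) = 141*148 = 20868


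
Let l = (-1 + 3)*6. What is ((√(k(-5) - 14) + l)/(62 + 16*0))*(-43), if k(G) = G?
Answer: -258/31 - 43*I*√19/62 ≈ -8.3226 - 3.0231*I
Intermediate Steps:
l = 12 (l = 2*6 = 12)
((√(k(-5) - 14) + l)/(62 + 16*0))*(-43) = ((√(-5 - 14) + 12)/(62 + 16*0))*(-43) = ((√(-19) + 12)/(62 + 0))*(-43) = ((I*√19 + 12)/62)*(-43) = ((12 + I*√19)*(1/62))*(-43) = (6/31 + I*√19/62)*(-43) = -258/31 - 43*I*√19/62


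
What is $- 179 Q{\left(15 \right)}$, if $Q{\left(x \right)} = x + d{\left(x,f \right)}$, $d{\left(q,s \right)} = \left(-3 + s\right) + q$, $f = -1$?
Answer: $-4654$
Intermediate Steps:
$d{\left(q,s \right)} = -3 + q + s$
$Q{\left(x \right)} = -4 + 2 x$ ($Q{\left(x \right)} = x - \left(4 - x\right) = x + \left(-4 + x\right) = -4 + 2 x$)
$- 179 Q{\left(15 \right)} = - 179 \left(-4 + 2 \cdot 15\right) = - 179 \left(-4 + 30\right) = \left(-179\right) 26 = -4654$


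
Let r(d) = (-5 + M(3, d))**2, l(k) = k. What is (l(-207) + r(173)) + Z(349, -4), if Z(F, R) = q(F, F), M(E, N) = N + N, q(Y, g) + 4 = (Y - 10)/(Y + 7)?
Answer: 41321259/356 ≈ 1.1607e+5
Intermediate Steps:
q(Y, g) = -4 + (-10 + Y)/(7 + Y) (q(Y, g) = -4 + (Y - 10)/(Y + 7) = -4 + (-10 + Y)/(7 + Y))
M(E, N) = 2*N
r(d) = (-5 + 2*d)**2
Z(F, R) = (-38 - 3*F)/(7 + F)
(l(-207) + r(173)) + Z(349, -4) = (-207 + (-5 + 2*173)**2) + (-38 - 3*349)/(7 + 349) = (-207 + (-5 + 346)**2) + (-38 - 1047)/356 = (-207 + 341**2) + (1/356)*(-1085) = (-207 + 116281) - 1085/356 = 116074 - 1085/356 = 41321259/356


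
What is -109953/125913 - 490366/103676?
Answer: -641604749/114510142 ≈ -5.6030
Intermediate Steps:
-109953/125913 - 490366/103676 = -109953*1/125913 - 490366*1/103676 = -1929/2209 - 245183/51838 = -641604749/114510142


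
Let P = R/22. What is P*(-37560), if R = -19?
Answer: 356820/11 ≈ 32438.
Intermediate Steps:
P = -19/22 ≈ -0.86364
P*(-37560) = -19/22*(-37560) = 356820/11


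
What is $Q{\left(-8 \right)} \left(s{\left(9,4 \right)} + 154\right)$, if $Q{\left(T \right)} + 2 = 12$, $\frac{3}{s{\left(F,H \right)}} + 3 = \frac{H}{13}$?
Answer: $\frac{10702}{7} \approx 1528.9$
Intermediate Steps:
$s{\left(F,H \right)} = \frac{3}{-3 + \frac{H}{13}}$
$Q{\left(T \right)} = 10$ ($Q{\left(T \right)} = -2 + 12 = 10$)
$Q{\left(-8 \right)} \left(s{\left(9,4 \right)} + 154\right) = 10 \left(\frac{39}{-39 + 4} + 154\right) = 10 \left(\frac{39}{-35} + 154\right) = 10 \left(39 \left(- \frac{1}{35}\right) + 154\right) = 10 \left(- \frac{39}{35} + 154\right) = 10 \cdot \frac{5351}{35} = \frac{10702}{7}$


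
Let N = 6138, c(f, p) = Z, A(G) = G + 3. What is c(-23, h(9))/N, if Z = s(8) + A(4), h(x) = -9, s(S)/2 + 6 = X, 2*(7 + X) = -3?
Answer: -1/279 ≈ -0.0035842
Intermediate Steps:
X = -17/2 (X = -7 + (½)*(-3) = -7 - 3/2 = -17/2 ≈ -8.5000)
s(S) = -29 (s(S) = -12 + 2*(-17/2) = -12 - 17 = -29)
A(G) = 3 + G
Z = -22 (Z = -29 + (3 + 4) = -29 + 7 = -22)
c(f, p) = -22
c(-23, h(9))/N = -22/6138 = -22*1/6138 = -1/279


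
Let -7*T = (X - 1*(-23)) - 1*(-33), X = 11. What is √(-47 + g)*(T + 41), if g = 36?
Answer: 220*I*√11/7 ≈ 104.24*I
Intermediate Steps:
T = -67/7 (T = -((11 - 1*(-23)) - 1*(-33))/7 = -((11 + 23) + 33)/7 = -(34 + 33)/7 = -⅐*67 = -67/7 ≈ -9.5714)
√(-47 + g)*(T + 41) = √(-47 + 36)*(-67/7 + 41) = √(-11)*(220/7) = (I*√11)*(220/7) = 220*I*√11/7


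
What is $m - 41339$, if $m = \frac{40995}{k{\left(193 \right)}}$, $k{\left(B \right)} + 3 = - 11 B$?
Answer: $- \frac{87927709}{2126} \approx -41358.0$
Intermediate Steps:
$k{\left(B \right)} = -3 - 11 B$
$m = - \frac{40995}{2126}$ ($m = \frac{40995}{-3 - 2123} = \frac{40995}{-2126} = 40995 \left(- \frac{1}{2126}\right) = - \frac{40995}{2126} \approx -19.283$)
$m - 41339 = - \frac{40995}{2126} - 41339 = - \frac{87927709}{2126}$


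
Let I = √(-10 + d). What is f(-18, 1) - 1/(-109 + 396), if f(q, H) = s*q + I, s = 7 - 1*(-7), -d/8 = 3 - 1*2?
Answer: -72325/287 + 3*I*√2 ≈ -252.0 + 4.2426*I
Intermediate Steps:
d = -8 (d = -8*(3 - 1*2) = -8*(3 - 2) = -8*1 = -8)
s = 14 (s = 7 + 7 = 14)
I = 3*I*√2 (I = √(-10 - 8) = √(-18) = 3*I*√2 ≈ 4.2426*I)
f(q, H) = 14*q + 3*I*√2
f(-18, 1) - 1/(-109 + 396) = (14*(-18) + 3*I*√2) - 1/(-109 + 396) = (-252 + 3*I*√2) - 1/287 = -72325/287 + 3*I*√2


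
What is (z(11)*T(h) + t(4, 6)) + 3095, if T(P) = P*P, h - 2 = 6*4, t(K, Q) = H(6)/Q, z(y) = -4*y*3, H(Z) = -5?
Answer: -516827/6 ≈ -86138.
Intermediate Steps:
z(y) = -12*y
t(K, Q) = -5/Q
h = 26 (h = 2 + 6*4 = 2 + 24 = 26)
T(P) = P**2
(z(11)*T(h) + t(4, 6)) + 3095 = (-12*11*26**2 - 5/6) + 3095 = (-132*676 - 5*1/6) + 3095 = (-89232 - 5/6) + 3095 = -535397/6 + 3095 = -516827/6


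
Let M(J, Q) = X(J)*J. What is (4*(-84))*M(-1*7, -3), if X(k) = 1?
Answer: 2352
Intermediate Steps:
M(J, Q) = J (M(J, Q) = 1*J = J)
(4*(-84))*M(-1*7, -3) = (4*(-84))*(-1*7) = -336*(-7) = 2352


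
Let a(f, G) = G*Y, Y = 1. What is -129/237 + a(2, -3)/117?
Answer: -1756/3081 ≈ -0.56994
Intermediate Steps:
a(f, G) = G (a(f, G) = G*1 = G)
-129/237 + a(2, -3)/117 = -129/237 - 3/117 = -129*1/237 - 3*1/117 = -43/79 - 1/39 = -1756/3081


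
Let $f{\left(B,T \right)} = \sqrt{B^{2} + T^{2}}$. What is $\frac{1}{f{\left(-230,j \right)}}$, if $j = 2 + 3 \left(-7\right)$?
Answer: $\frac{\sqrt{53261}}{53261} \approx 0.0043331$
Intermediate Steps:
$j = -19$ ($j = 2 - 21 = -19$)
$\frac{1}{f{\left(-230,j \right)}} = \frac{1}{\sqrt{\left(-230\right)^{2} + \left(-19\right)^{2}}} = \frac{1}{\sqrt{52900 + 361}} = \frac{1}{\sqrt{53261}} = \frac{\sqrt{53261}}{53261}$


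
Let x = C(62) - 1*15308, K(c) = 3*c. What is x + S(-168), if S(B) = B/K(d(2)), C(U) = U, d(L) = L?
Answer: -15274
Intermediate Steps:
x = -15246 (x = 62 - 1*15308 = 62 - 15308 = -15246)
S(B) = B/6 (S(B) = B/((3*2)) = B/6)
x + S(-168) = -15246 + (⅙)*(-168) = -15246 - 28 = -15274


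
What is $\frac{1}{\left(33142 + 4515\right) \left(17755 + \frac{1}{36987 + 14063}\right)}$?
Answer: $\frac{51050}{34132031824407} \approx 1.4957 \cdot 10^{-9}$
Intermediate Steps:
$\frac{1}{\left(33142 + 4515\right) \left(17755 + \frac{1}{36987 + 14063}\right)} = \frac{1}{37657 \left(17755 + \frac{1}{51050}\right)} = \frac{1}{37657 \cdot \frac{906392751}{51050}} = \frac{1}{\frac{34132031824407}{51050}} = \frac{51050}{34132031824407}$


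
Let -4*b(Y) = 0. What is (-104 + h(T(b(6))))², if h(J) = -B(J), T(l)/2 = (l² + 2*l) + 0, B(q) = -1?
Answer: 10609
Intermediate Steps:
b(Y) = 0 (b(Y) = -¼*0 = 0)
T(l) = 2*l² + 4*l (T(l) = 2*((l² + 2*l) + 0) = 2*(l² + 2*l) = 2*l² + 4*l)
h(J) = 1 (h(J) = -1*(-1) = 1)
(-104 + h(T(b(6))))² = (-104 + 1)² = (-103)² = 10609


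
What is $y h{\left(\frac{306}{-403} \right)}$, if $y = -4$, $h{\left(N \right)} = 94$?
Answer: $-376$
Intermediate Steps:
$y h{\left(\frac{306}{-403} \right)} = \left(-4\right) 94 = -376$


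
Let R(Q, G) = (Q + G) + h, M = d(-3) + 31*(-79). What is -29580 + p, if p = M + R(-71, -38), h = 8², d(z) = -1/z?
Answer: -96221/3 ≈ -32074.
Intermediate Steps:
M = -7346/3 (M = -1/(-3) + 31*(-79) = -1*(-⅓) - 2449 = ⅓ - 2449 = -7346/3 ≈ -2448.7)
h = 64
R(Q, G) = 64 + G + Q (R(Q, G) = (Q + G) + 64 = (G + Q) + 64 = 64 + G + Q)
p = -7481/3 (p = -7346/3 + (64 - 38 - 71) = -7346/3 - 45 = -7481/3 ≈ -2493.7)
-29580 + p = -29580 - 7481/3 = -96221/3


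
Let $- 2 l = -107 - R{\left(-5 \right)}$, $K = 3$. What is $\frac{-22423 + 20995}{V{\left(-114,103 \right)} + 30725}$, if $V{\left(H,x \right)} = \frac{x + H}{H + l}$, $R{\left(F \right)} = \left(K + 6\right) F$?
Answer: $- \frac{19754}{425031} \approx -0.046477$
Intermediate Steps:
$R{\left(F \right)} = 9 F$ ($R{\left(F \right)} = \left(3 + 6\right) F = 9 F$)
$l = 31$ ($l = - \frac{-107 - 9 \left(-5\right)}{2} = - \frac{-107 - -45}{2} = - \frac{-107 + 45}{2} = \left(- \frac{1}{2}\right) \left(-62\right) = 31$)
$V{\left(H,x \right)} = \frac{H + x}{31 + H}$ ($V{\left(H,x \right)} = \frac{x + H}{H + 31} = \frac{H + x}{31 + H}$)
$\frac{-22423 + 20995}{V{\left(-114,103 \right)} + 30725} = \frac{-22423 + 20995}{\frac{-114 + 103}{31 - 114} + 30725} = - \frac{1428}{\frac{1}{-83} \left(-11\right) + 30725} = - \frac{1428}{\left(- \frac{1}{83}\right) \left(-11\right) + 30725} = - \frac{1428}{\frac{11}{83} + 30725} = - \frac{1428}{\frac{2550186}{83}} = \left(-1428\right) \frac{83}{2550186} = - \frac{19754}{425031}$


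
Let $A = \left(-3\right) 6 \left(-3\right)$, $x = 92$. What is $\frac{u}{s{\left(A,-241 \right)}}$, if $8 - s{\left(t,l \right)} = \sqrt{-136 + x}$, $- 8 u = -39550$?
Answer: $\frac{19775}{54} + \frac{19775 i \sqrt{11}}{216} \approx 366.2 + 303.64 i$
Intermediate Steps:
$u = \frac{19775}{4}$ ($u = \left(- \frac{1}{8}\right) \left(-39550\right) = \frac{19775}{4} \approx 4943.8$)
$A = 54$ ($A = \left(-18\right) \left(-3\right) = 54$)
$s{\left(t,l \right)} = 8 - 2 i \sqrt{11}$ ($s{\left(t,l \right)} = 8 - \sqrt{-136 + 92} = 8 - \sqrt{-44} = 8 - 2 i \sqrt{11}$)
$\frac{u}{s{\left(A,-241 \right)}} = \frac{19775}{4 \left(8 - 2 i \sqrt{11}\right)}$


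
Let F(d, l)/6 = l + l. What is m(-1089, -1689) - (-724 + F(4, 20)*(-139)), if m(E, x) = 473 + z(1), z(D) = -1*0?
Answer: 34557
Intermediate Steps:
F(d, l) = 12*l (F(d, l) = 6*(l + l) = 6*(2*l) = 12*l)
z(D) = 0
m(E, x) = 473 (m(E, x) = 473 + 0 = 473)
m(-1089, -1689) - (-724 + F(4, 20)*(-139)) = 473 - (-724 + (12*20)*(-139)) = 473 - (-724 + 240*(-139)) = 473 - (-724 - 33360) = 473 - 1*(-34084) = 473 + 34084 = 34557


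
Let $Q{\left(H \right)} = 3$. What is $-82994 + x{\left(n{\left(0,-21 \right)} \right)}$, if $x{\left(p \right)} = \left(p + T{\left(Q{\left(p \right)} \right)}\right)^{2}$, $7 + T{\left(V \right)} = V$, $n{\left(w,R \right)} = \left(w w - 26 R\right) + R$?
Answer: $188447$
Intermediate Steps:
$n{\left(w,R \right)} = w^{2} - 25 R$ ($n{\left(w,R \right)} = \left(w^{2} - 26 R\right) + R = w^{2} - 25 R$)
$T{\left(V \right)} = -7 + V$
$x{\left(p \right)} = \left(-4 + p\right)^{2}$ ($x{\left(p \right)} = \left(p + \left(-7 + 3\right)\right)^{2} = \left(p - 4\right)^{2} = \left(-4 + p\right)^{2}$)
$-82994 + x{\left(n{\left(0,-21 \right)} \right)} = -82994 + \left(-4 + \left(0^{2} - -525\right)\right)^{2} = -82994 + \left(-4 + \left(0 + 525\right)\right)^{2} = -82994 + \left(-4 + 525\right)^{2} = -82994 + 521^{2} = -82994 + 271441 = 188447$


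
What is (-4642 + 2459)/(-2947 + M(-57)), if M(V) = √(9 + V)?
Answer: 6433301/8684857 + 8732*I*√3/8684857 ≈ 0.74075 + 0.0017415*I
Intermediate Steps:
(-4642 + 2459)/(-2947 + M(-57)) = (-4642 + 2459)/(-2947 + √(9 - 57)) = -2183/(-2947 + √(-48)) = -2183/(-2947 + 4*I*√3)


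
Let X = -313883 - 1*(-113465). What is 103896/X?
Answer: -17316/33403 ≈ -0.51840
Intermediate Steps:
X = -200418 (X = -313883 + 113465 = -200418)
103896/X = 103896/(-200418) = 103896*(-1/200418) = -17316/33403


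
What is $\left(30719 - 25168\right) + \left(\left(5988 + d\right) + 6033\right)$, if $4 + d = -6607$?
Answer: $10961$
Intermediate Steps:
$d = -6611$ ($d = -4 - 6607 = -6611$)
$\left(30719 - 25168\right) + \left(\left(5988 + d\right) + 6033\right) = \left(30719 - 25168\right) + \left(\left(5988 - 6611\right) + 6033\right) = 5551 + \left(-623 + 6033\right) = 5551 + 5410 = 10961$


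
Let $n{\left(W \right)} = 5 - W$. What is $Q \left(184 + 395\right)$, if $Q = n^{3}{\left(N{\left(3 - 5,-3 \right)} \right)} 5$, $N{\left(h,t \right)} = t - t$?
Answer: $361875$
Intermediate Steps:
$N{\left(h,t \right)} = 0$
$Q = 625$ ($Q = \left(5 - 0\right)^{3} \cdot 5 = \left(5 + 0\right)^{3} \cdot 5 = 5^{3} \cdot 5 = 125 \cdot 5 = 625$)
$Q \left(184 + 395\right) = 625 \left(184 + 395\right) = 625 \cdot 579 = 361875$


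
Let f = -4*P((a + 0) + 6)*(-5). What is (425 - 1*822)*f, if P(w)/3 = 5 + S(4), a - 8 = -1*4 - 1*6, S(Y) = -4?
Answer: -23820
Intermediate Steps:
a = -2 (a = 8 + (-1*4 - 1*6) = 8 + (-4 - 6) = 8 - 10 = -2)
P(w) = 3 (P(w) = 3*(5 - 4) = 3*1 = 3)
f = 60 (f = -4*3*(-5) = -12*(-5) = 60)
(425 - 1*822)*f = (425 - 1*822)*60 = (425 - 822)*60 = -397*60 = -23820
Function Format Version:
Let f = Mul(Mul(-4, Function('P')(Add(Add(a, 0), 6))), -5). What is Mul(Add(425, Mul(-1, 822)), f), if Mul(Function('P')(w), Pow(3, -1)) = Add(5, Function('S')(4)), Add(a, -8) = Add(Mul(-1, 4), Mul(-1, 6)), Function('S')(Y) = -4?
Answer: -23820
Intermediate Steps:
a = -2 (a = Add(8, Add(Mul(-1, 4), Mul(-1, 6))) = Add(8, Add(-4, -6)) = Add(8, -10) = -2)
Function('P')(w) = 3 (Function('P')(w) = Mul(3, Add(5, -4)) = Mul(3, 1) = 3)
f = 60 (f = Mul(Mul(-4, 3), -5) = Mul(-12, -5) = 60)
Mul(Add(425, Mul(-1, 822)), f) = Mul(Add(425, Mul(-1, 822)), 60) = Mul(Add(425, -822), 60) = Mul(-397, 60) = -23820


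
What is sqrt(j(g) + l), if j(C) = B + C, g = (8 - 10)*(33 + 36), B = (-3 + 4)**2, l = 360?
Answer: sqrt(223) ≈ 14.933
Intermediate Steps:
B = 1 (B = 1**2 = 1)
g = -138 (g = -2*69 = -138)
j(C) = 1 + C
sqrt(j(g) + l) = sqrt((1 - 138) + 360) = sqrt(-137 + 360) = sqrt(223)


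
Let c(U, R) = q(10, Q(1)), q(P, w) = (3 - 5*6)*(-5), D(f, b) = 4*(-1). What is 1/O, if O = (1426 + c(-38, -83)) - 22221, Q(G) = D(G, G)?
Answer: -1/20660 ≈ -4.8403e-5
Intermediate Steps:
D(f, b) = -4
Q(G) = -4
q(P, w) = 135 (q(P, w) = (3 - 30)*(-5) = -27*(-5) = 135)
c(U, R) = 135
O = -20660 (O = (1426 + 135) - 22221 = 1561 - 22221 = -20660)
1/O = 1/(-20660) = -1/20660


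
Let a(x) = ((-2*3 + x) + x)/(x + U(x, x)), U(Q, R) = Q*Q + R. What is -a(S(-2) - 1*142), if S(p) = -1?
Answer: 292/20163 ≈ 0.014482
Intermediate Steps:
U(Q, R) = R + Q**2 (U(Q, R) = Q**2 + R = R + Q**2)
a(x) = (-6 + 2*x)/(x**2 + 2*x) (a(x) = ((-2*3 + x) + x)/(x + (x + x**2)) = ((-6 + x) + x)/(x**2 + 2*x) = (-6 + 2*x)/(x**2 + 2*x))
-a(S(-2) - 1*142) = -2*(-3 + (-1 - 1*142))/((-1 - 1*142)*(2 + (-1 - 1*142))) = -2*(-3 + (-1 - 142))/((-1 - 142)*(2 + (-1 - 142))) = -2*(-3 - 143)/((-143)*(2 - 143)) = -2*(-1)*(-146)/(143*(-141)) = -2*(-1)*(-1)*(-146)/(143*141) = -1*(-292/20163) = 292/20163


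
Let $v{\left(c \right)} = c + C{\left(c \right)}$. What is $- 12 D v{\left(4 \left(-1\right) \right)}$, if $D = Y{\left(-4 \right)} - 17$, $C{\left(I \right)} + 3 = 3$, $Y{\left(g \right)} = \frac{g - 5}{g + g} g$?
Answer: $-1032$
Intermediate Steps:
$Y{\left(g \right)} = - \frac{5}{2} + \frac{g}{2}$ ($Y{\left(g \right)} = \frac{-5 + g}{2 g} g = - \frac{5}{2} + \frac{g}{2}$)
$C{\left(I \right)} = 0$ ($C{\left(I \right)} = -3 + 3 = 0$)
$D = - \frac{43}{2}$ ($D = \left(- \frac{5}{2} + \frac{1}{2} \left(-4\right)\right) - 17 = \left(- \frac{5}{2} - 2\right) - 17 = - \frac{9}{2} - 17 = - \frac{43}{2} \approx -21.5$)
$v{\left(c \right)} = c$ ($v{\left(c \right)} = c + 0 = c$)
$- 12 D v{\left(4 \left(-1\right) \right)} = \left(-12\right) \left(- \frac{43}{2}\right) 4 \left(-1\right) = 258 \left(-4\right) = -1032$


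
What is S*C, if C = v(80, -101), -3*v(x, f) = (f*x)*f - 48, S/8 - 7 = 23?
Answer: -65282560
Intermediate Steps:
S = 240 (S = 56 + 8*23 = 56 + 184 = 240)
v(x, f) = 16 - x*f**2/3 (v(x, f) = -((f*x)*f - 48)/3 = -(x*f**2 - 48)/3 = -(-48 + x*f**2)/3 = 16 - x*f**2/3)
C = -816032/3 (C = 16 - 1/3*80*(-101)**2 = 16 - 1/3*80*10201 = 16 - 816080/3 = -816032/3 ≈ -2.7201e+5)
S*C = 240*(-816032/3) = -65282560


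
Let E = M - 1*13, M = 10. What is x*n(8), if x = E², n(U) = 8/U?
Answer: 9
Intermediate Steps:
E = -3 (E = 10 - 1*13 = 10 - 13 = -3)
x = 9 (x = (-3)² = 9)
x*n(8) = 9*(8/8) = 9*(8*(⅛)) = 9*1 = 9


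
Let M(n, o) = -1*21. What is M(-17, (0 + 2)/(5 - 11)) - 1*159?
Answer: -180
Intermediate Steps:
M(n, o) = -21
M(-17, (0 + 2)/(5 - 11)) - 1*159 = -21 - 1*159 = -21 - 159 = -180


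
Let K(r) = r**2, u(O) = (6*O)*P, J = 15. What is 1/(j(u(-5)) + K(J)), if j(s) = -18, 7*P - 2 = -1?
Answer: 1/207 ≈ 0.0048309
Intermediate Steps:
P = 1/7 (P = 2/7 + (1/7)*(-1) = 2/7 - 1/7 = 1/7 ≈ 0.14286)
u(O) = 6*O/7 (u(O) = (6*O)*(1/7) = 6*O/7)
1/(j(u(-5)) + K(J)) = 1/(-18 + 15**2) = 1/(-18 + 225) = 1/207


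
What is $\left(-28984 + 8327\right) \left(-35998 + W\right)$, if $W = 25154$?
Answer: $224004508$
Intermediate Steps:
$\left(-28984 + 8327\right) \left(-35998 + W\right) = \left(-28984 + 8327\right) \left(-35998 + 25154\right) = \left(-20657\right) \left(-10844\right) = 224004508$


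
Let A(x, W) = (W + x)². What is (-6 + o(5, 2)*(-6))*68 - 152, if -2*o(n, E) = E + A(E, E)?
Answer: 3112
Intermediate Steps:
o(n, E) = -2*E² - E/2 (o(n, E) = -(E + (E + E)²)/2 = -(E + (2*E)²)/2 = -(E + 4*E²)/2 = -2*E² - E/2)
(-6 + o(5, 2)*(-6))*68 - 152 = (-6 + ((½)*2*(-1 - 4*2))*(-6))*68 - 152 = (-6 + ((½)*2*(-1 - 8))*(-6))*68 - 152 = (-6 + ((½)*2*(-9))*(-6))*68 - 152 = (-6 - 9*(-6))*68 - 152 = (-6 + 54)*68 - 152 = 48*68 - 152 = 3264 - 152 = 3112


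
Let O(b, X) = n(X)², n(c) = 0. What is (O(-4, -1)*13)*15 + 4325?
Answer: 4325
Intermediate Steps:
O(b, X) = 0 (O(b, X) = 0² = 0)
(O(-4, -1)*13)*15 + 4325 = (0*13)*15 + 4325 = 0*15 + 4325 = 0 + 4325 = 4325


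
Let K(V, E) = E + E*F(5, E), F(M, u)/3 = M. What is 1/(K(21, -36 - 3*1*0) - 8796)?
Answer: -1/9372 ≈ -0.00010670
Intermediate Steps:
F(M, u) = 3*M
K(V, E) = 16*E (K(V, E) = E + E*(3*5) = E + E*15 = E + 15*E = 16*E)
1/(K(21, -36 - 3*1*0) - 8796) = 1/(16*(-36 - 3*1*0) - 8796) = 1/(16*(-36 - 3*0) - 8796) = 1/(16*(-36 - 1*0) - 8796) = 1/(16*(-36 + 0) - 8796) = 1/(16*(-36) - 8796) = 1/(-576 - 8796) = 1/(-9372) = -1/9372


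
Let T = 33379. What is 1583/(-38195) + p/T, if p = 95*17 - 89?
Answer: 5446613/1274910905 ≈ 0.0042721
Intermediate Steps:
p = 1526 (p = 1615 - 89 = 1526)
1583/(-38195) + p/T = 1583/(-38195) + 1526/33379 = 1583*(-1/38195) + 1526*(1/33379) = -1583/38195 + 1526/33379 = 5446613/1274910905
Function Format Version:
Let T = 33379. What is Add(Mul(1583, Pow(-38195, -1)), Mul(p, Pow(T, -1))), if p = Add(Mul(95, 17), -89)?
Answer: Rational(5446613, 1274910905) ≈ 0.0042721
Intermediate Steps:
p = 1526 (p = Add(1615, -89) = 1526)
Add(Mul(1583, Pow(-38195, -1)), Mul(p, Pow(T, -1))) = Add(Mul(1583, Pow(-38195, -1)), Mul(1526, Pow(33379, -1))) = Add(Mul(1583, Rational(-1, 38195)), Mul(1526, Rational(1, 33379))) = Add(Rational(-1583, 38195), Rational(1526, 33379)) = Rational(5446613, 1274910905)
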